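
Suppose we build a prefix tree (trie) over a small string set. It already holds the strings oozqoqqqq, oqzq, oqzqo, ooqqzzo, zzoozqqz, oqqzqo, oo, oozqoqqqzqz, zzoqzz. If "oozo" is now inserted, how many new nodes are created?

Walking "oozo" from the root, the first 3 characters ("ooz") follow existing edges; "o" is the first miss.
New nodes needed: |"oozo"| − 3 = 4 − 3 = 1.

1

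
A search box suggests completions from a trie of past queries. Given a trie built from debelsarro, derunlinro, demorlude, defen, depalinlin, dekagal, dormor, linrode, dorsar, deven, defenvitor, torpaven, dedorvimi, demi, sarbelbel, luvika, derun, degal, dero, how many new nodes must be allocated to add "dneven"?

5

"d" is already a path in the trie; the remaining "neven" must be added.
Each of the 5 remaining characters creates one node.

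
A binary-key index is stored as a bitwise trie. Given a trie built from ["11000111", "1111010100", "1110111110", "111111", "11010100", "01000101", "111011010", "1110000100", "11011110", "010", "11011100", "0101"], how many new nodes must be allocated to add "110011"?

2

Walking "110011" from the root, the first 4 characters ("1100") follow existing edges; "1" is the first miss.
Each of the 2 remaining characters creates one node.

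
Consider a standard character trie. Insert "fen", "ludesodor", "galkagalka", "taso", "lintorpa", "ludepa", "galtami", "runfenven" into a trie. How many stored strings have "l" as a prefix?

3

Filter for entries beginning with "l":
Matches: "lintorpa", "ludepa", "ludesodor"
Count: 3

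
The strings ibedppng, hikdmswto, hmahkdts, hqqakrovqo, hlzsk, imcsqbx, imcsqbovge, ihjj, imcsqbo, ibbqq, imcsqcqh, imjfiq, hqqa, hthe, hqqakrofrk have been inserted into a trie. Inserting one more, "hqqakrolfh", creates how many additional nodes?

Walking "hqqakrolfh" from the root, the first 7 characters ("hqqakro") follow existing edges; "l" is the first miss.
New nodes needed: |"hqqakrolfh"| − 7 = 10 − 7 = 3.

3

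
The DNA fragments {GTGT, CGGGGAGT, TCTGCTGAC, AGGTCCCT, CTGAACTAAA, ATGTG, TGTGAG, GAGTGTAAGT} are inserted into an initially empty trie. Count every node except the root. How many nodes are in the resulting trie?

56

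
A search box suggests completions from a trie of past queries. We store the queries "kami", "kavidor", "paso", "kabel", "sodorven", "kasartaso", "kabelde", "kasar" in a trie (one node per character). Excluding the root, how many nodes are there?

33

For each word, the new-node count is its length minus the longest prefix already in the trie:
  "kami" → 4 new (k, a, m, i)
  "kavidor" → prefix "ka" already present; 5 new (v, i, d, o, r)
  "paso" → 4 new (p, a, s, o)
  "kabel" → prefix "ka" already present; 3 new (b, e, l)
  "sodorven" → 8 new (s, o, d, o, r, v, e, n)
  "kasartaso" → prefix "ka" already present; 7 new (s, a, r, t, a, s, o)
  "kabelde" → prefix "kabel" already present; 2 new (d, e)
  "kasar" → prefix "kasar" already present; 0 new (none)
Total nodes = 4 + 5 + 4 + 3 + 8 + 7 + 2 + 0 = 33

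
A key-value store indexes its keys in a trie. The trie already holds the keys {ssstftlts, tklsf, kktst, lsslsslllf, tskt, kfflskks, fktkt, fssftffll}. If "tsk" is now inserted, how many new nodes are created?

0

Every character of "tsk" already lies on an existing path (it is a prefix of some stored word).
No new nodes are needed: 0.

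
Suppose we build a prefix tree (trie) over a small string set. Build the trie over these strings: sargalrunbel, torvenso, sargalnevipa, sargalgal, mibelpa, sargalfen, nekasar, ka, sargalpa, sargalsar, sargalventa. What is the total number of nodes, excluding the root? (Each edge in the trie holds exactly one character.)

Insert word by word; a character creates a node only if that edge doesn't already exist:
  "sargalrunbel" → 12 new (s, a, r, g, a, l, r, u, n, b, e, l)
  "torvenso" → 8 new (t, o, r, v, e, n, s, o)
  "sargalnevipa" → prefix "sargal" already present; 6 new (n, e, v, i, p, a)
  "sargalgal" → prefix "sargal" already present; 3 new (g, a, l)
  "mibelpa" → 7 new (m, i, b, e, l, p, a)
  "sargalfen" → prefix "sargal" already present; 3 new (f, e, n)
  "nekasar" → 7 new (n, e, k, a, s, a, r)
  "ka" → 2 new (k, a)
  "sargalpa" → prefix "sargal" already present; 2 new (p, a)
  "sargalsar" → prefix "sargal" already present; 3 new (s, a, r)
  "sargalventa" → prefix "sargal" already present; 5 new (v, e, n, t, a)
Total nodes = 12 + 8 + 6 + 3 + 7 + 3 + 7 + 2 + 2 + 3 + 5 = 58

58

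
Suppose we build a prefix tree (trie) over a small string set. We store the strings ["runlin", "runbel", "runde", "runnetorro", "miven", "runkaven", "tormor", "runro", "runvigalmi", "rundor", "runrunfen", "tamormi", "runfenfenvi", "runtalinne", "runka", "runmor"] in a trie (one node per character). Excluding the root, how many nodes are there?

Count nodes per top-level branch (shared prefixes stored once):
  'm'-branch (miven): 5 nodes
  'r'-branch (runbel, runde, rundor, runfenfenvi, runka, runkaven, runlin, runmor, runnetorro, runro, runrunfen, runtalinne, runvigalmi): 57 nodes
  't'-branch (tamormi, tormor): 12 nodes
Sum: 74

74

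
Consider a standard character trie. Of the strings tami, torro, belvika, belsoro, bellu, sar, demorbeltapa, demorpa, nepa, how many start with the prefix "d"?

Filter for entries beginning with "d":
Matches: "demorbeltapa", "demorpa"
Count: 2

2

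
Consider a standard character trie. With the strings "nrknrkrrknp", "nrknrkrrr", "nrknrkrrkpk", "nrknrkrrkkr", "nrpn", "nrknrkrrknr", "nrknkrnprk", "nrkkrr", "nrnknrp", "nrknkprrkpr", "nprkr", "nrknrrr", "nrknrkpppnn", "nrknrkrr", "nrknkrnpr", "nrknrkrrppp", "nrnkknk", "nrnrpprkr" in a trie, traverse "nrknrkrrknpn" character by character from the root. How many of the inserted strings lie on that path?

2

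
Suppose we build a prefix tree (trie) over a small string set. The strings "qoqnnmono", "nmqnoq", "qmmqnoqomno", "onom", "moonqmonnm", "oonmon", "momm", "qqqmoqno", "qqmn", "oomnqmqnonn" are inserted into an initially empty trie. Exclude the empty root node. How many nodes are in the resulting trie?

For each word, the new-node count is its length minus the longest prefix already in the trie:
  "qoqnnmono" → 9 new (q, o, q, n, n, m, o, n, o)
  "nmqnoq" → 6 new (n, m, q, n, o, q)
  "qmmqnoqomno" → prefix "q" already present; 10 new (m, m, q, n, o, q, o, m, n, o)
  "onom" → 4 new (o, n, o, m)
  "moonqmonnm" → 10 new (m, o, o, n, q, m, o, n, n, m)
  "oonmon" → prefix "o" already present; 5 new (o, n, m, o, n)
  "momm" → prefix "mo" already present; 2 new (m, m)
  "qqqmoqno" → prefix "q" already present; 7 new (q, q, m, o, q, n, o)
  "qqmn" → prefix "qq" already present; 2 new (m, n)
  "oomnqmqnonn" → prefix "oo" already present; 9 new (m, n, q, m, q, n, o, n, n)
Total nodes = 9 + 6 + 10 + 4 + 10 + 5 + 2 + 7 + 2 + 9 = 64

64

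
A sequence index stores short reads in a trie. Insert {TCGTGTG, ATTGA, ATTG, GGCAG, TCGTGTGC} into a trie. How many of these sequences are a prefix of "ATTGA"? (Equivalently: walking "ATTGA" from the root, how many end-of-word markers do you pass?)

Walk "ATTGA" from the root; an end-of-word marker is hit whenever a stored word is a prefix of "ATTGA".
Prefixes of the query that are stored words: "ATTG", "ATTGA"
Count: 2

2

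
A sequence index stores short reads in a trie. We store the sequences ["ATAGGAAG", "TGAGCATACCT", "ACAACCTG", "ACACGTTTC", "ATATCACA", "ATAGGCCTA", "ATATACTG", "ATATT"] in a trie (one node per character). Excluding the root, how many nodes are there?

46

Trace insertions, counting only characters that open a new branch:
  "ATAGGAAG" → 8 new (A, T, A, G, G, A, A, G)
  "TGAGCATACCT" → 11 new (T, G, A, G, C, A, T, A, C, C, T)
  "ACAACCTG" → prefix "A" already present; 7 new (C, A, A, C, C, T, G)
  "ACACGTTTC" → prefix "ACA" already present; 6 new (C, G, T, T, T, C)
  "ATATCACA" → prefix "ATA" already present; 5 new (T, C, A, C, A)
  "ATAGGCCTA" → prefix "ATAGG" already present; 4 new (C, C, T, A)
  "ATATACTG" → prefix "ATAT" already present; 4 new (A, C, T, G)
  "ATATT" → prefix "ATAT" already present; 1 new (T)
Total nodes = 8 + 11 + 7 + 6 + 5 + 4 + 4 + 1 = 46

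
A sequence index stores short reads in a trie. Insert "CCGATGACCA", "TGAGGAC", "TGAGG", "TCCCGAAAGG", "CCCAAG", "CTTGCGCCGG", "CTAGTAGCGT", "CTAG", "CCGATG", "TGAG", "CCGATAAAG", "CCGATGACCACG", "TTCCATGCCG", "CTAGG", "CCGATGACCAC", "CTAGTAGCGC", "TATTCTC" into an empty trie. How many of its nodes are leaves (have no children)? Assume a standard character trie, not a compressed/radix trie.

11

A leaf is a node with no children — equivalently, the end of a word that is not a proper prefix of any other stored word.
Those words: "CCCAAG", "CCGATAAAG", "CCGATGACCACG", "CTAGG", "CTAGTAGCGC", "CTAGTAGCGT", "CTTGCGCCGG", "TATTCTC", "TCCCGAAAGG", "TGAGGAC", "TTCCATGCCG"
Leaf count: 11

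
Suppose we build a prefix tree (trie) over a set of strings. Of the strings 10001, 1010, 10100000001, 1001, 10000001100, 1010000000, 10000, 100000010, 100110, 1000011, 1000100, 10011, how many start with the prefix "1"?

Walk to "1"; the words in its subtree are exactly those with that prefix.
Matches: "10000", "100000010", "10000001100", "1000011", "10001", "1000100", "1001", "10011", "100110", "1010", "1010000000", "10100000001"
Count: 12

12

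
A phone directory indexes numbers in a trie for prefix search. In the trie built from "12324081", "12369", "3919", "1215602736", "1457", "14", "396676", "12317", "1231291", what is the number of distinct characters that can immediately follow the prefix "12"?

The children of the "12" node are the distinct next characters among strings starting with "12".
Characters that immediately follow "12" among the stored strings: {1, 3}.
That node has 2 child edges.

2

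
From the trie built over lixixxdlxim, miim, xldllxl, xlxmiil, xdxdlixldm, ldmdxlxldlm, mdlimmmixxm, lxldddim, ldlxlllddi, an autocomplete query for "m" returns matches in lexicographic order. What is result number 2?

miim

Words with prefix "m", in lexicographic order: "mdlimmmixxm", "miim"
The 2nd is miim.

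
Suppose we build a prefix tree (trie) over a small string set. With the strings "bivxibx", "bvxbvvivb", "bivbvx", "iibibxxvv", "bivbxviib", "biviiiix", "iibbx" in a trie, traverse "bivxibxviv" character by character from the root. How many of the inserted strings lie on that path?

Traverse "bivxibxviv" character by character; count nodes along the way that are marked as word ends.
Prefixes of the query that are stored words: "bivxibx"
Count: 1

1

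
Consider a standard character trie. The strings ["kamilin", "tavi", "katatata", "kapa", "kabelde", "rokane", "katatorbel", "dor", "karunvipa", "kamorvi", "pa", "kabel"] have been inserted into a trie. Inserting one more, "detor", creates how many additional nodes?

Walking "detor" from the root, the first 1 characters ("d") follow existing edges; "e" is the first miss.
New nodes needed: |"detor"| − 1 = 5 − 1 = 4.

4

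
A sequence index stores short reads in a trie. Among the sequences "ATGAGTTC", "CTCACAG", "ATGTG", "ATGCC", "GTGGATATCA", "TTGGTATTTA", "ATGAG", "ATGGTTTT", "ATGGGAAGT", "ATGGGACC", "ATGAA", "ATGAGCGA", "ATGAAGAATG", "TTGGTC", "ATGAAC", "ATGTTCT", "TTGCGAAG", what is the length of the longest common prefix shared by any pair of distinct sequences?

6

Look for the deepest trie node that still has at least two words in its subtree.
"ATGGGAAGT" and "ATGGGACC" agree on "ATGGGA" (6 characters) before diverging; nothing deeper is shared.
Longest shared-prefix length: 6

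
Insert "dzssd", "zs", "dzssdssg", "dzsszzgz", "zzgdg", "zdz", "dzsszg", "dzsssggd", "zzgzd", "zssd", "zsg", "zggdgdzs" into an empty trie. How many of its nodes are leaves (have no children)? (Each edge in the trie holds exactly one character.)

10

Leaves are exactly the stored words that no other stored word extends.
Those words: "dzssdssg", "dzsssggd", "dzsszg", "dzsszzgz", "zdz", "zggdgdzs", "zsg", "zssd", "zzgdg", "zzgzd"
Leaf count: 10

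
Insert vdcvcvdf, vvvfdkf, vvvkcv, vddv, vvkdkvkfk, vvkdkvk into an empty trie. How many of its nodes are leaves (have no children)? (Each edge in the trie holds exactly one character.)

5

A leaf is a node with no children — equivalently, the end of a word that is not a proper prefix of any other stored word.
Those words: "vdcvcvdf", "vddv", "vvkdkvkfk", "vvvfdkf", "vvvkcv"
Leaf count: 5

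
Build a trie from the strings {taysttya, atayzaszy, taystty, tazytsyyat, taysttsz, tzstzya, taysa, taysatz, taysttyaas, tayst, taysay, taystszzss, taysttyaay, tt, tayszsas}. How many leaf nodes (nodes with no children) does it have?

11

Leaves are exactly the stored words that no other stored word extends.
Those words: "atayzaszy", "taysatz", "taysay", "taystszzss", "taysttsz", "taysttyaas", "taysttyaay", "tayszsas", "tazytsyyat", "tt", "tzstzya"
Leaf count: 11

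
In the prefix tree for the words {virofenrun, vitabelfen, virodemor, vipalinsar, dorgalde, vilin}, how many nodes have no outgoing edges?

6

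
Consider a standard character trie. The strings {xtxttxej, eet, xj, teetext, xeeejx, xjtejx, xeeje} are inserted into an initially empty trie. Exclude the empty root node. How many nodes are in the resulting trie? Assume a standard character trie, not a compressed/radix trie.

30

Count nodes per top-level branch (shared prefixes stored once):
  'e'-branch (eet): 3 nodes
  't'-branch (teetext): 7 nodes
  'x'-branch (xeeejx, xeeje, xj, xjtejx, xtxttxej): 20 nodes
Sum: 30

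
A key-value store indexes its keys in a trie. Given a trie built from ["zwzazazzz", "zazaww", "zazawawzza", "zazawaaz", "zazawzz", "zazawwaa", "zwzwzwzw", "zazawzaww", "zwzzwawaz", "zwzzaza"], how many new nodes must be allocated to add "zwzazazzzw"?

1

"zwzazazzz" is already a path in the trie; the remaining "w" must be added.
So 10 − 9 = 1 new nodes.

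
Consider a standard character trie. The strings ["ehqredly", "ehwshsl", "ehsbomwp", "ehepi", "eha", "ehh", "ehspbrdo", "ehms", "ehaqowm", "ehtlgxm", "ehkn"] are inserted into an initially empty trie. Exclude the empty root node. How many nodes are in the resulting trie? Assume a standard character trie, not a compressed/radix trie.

42

Trace insertions, counting only characters that open a new branch:
  "ehqredly" → 8 new (e, h, q, r, e, d, l, y)
  "ehwshsl" → prefix "eh" already present; 5 new (w, s, h, s, l)
  "ehsbomwp" → prefix "eh" already present; 6 new (s, b, o, m, w, p)
  "ehepi" → prefix "eh" already present; 3 new (e, p, i)
  "eha" → prefix "eh" already present; 1 new (a)
  "ehh" → prefix "eh" already present; 1 new (h)
  "ehspbrdo" → prefix "ehs" already present; 5 new (p, b, r, d, o)
  "ehms" → prefix "eh" already present; 2 new (m, s)
  "ehaqowm" → prefix "eha" already present; 4 new (q, o, w, m)
  "ehtlgxm" → prefix "eh" already present; 5 new (t, l, g, x, m)
  "ehkn" → prefix "eh" already present; 2 new (k, n)
Total nodes = 8 + 5 + 6 + 3 + 1 + 1 + 5 + 2 + 4 + 5 + 2 = 42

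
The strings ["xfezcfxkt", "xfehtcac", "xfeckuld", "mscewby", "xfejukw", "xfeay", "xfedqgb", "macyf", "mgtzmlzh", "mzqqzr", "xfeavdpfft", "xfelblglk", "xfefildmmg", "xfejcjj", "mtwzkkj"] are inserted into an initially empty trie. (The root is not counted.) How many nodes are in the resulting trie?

For each word, the new-node count is its length minus the longest prefix already in the trie:
  "xfezcfxkt" → 9 new (x, f, e, z, c, f, x, k, t)
  "xfehtcac" → prefix "xfe" already present; 5 new (h, t, c, a, c)
  "xfeckuld" → prefix "xfe" already present; 5 new (c, k, u, l, d)
  "mscewby" → 7 new (m, s, c, e, w, b, y)
  "xfejukw" → prefix "xfe" already present; 4 new (j, u, k, w)
  "xfeay" → prefix "xfe" already present; 2 new (a, y)
  "xfedqgb" → prefix "xfe" already present; 4 new (d, q, g, b)
  "macyf" → prefix "m" already present; 4 new (a, c, y, f)
  "mgtzmlzh" → prefix "m" already present; 7 new (g, t, z, m, l, z, h)
  "mzqqzr" → prefix "m" already present; 5 new (z, q, q, z, r)
  "xfeavdpfft" → prefix "xfea" already present; 6 new (v, d, p, f, f, t)
  "xfelblglk" → prefix "xfe" already present; 6 new (l, b, l, g, l, k)
  "xfefildmmg" → prefix "xfe" already present; 7 new (f, i, l, d, m, m, g)
  "xfejcjj" → prefix "xfej" already present; 3 new (c, j, j)
  "mtwzkkj" → prefix "m" already present; 6 new (t, w, z, k, k, j)
Total nodes = 9 + 5 + 5 + 7 + 4 + 2 + 4 + 4 + 7 + 5 + 6 + 6 + 7 + 3 + 6 = 80

80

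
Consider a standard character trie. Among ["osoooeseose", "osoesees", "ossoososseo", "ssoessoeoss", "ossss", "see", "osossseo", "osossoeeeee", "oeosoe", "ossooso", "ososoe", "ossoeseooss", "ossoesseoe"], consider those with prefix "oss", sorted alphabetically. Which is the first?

ossoeseooss

Words with prefix "oss", in lexicographic order: "ossoeseooss", "ossoesseoe", "ossooso", "ossoososseo", "ossss"
The 1st is ossoeseooss.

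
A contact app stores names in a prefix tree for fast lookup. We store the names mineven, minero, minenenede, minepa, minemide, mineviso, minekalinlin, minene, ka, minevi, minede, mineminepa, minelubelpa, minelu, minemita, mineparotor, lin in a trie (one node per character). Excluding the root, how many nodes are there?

57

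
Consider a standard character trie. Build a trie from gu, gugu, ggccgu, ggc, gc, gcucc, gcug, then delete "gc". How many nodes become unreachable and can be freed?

0

A node on "gc"'s path can go only if nothing else ends at it or branches off below it.
Every node on "gc" is still needed (e.g. by "gcucc"), so nothing is freed.
Nodes removed: 0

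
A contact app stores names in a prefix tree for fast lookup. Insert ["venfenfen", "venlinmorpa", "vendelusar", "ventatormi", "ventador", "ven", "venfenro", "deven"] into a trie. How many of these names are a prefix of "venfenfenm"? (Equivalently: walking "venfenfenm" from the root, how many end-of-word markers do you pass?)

Traverse "venfenfenm" character by character; count nodes along the way that are marked as word ends.
Prefixes of the query that are stored words: "ven", "venfenfen"
Count: 2

2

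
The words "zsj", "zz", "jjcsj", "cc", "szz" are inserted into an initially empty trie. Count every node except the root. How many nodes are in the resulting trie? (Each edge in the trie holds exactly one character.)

14

For each word, the new-node count is its length minus the longest prefix already in the trie:
  "zsj" → 3 new (z, s, j)
  "zz" → prefix "z" already present; 1 new (z)
  "jjcsj" → 5 new (j, j, c, s, j)
  "cc" → 2 new (c, c)
  "szz" → 3 new (s, z, z)
Total nodes = 3 + 1 + 5 + 2 + 3 = 14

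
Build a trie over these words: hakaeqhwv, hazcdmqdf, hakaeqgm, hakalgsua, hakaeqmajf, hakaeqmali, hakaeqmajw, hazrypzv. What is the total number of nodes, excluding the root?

Trace insertions, counting only characters that open a new branch:
  "hakaeqhwv" → 9 new (h, a, k, a, e, q, h, w, v)
  "hazcdmqdf" → prefix "ha" already present; 7 new (z, c, d, m, q, d, f)
  "hakaeqgm" → prefix "hakaeq" already present; 2 new (g, m)
  "hakalgsua" → prefix "haka" already present; 5 new (l, g, s, u, a)
  "hakaeqmajf" → prefix "hakaeq" already present; 4 new (m, a, j, f)
  "hakaeqmali" → prefix "hakaeqma" already present; 2 new (l, i)
  "hakaeqmajw" → prefix "hakaeqmaj" already present; 1 new (w)
  "hazrypzv" → prefix "haz" already present; 5 new (r, y, p, z, v)
Total nodes = 9 + 7 + 2 + 5 + 4 + 2 + 1 + 5 = 35

35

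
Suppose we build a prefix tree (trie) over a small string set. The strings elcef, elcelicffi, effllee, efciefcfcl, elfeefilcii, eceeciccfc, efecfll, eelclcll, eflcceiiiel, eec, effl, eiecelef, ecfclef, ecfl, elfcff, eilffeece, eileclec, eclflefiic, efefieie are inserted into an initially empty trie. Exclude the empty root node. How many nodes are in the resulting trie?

Count nodes per top-level branch (shared prefixes stored once):
  'e'-branch (eceeciccfc, ecfclef, ecfl, eclflefiic, eec, eelclcll, efciefcfcl, efecfll, efefieie, effl, effllee, eflcceiiiel, eiecelef, eileclec, eilffeece, elcef, elcelicffi, elfcff, elfeefilcii): 106 nodes
Sum: 106

106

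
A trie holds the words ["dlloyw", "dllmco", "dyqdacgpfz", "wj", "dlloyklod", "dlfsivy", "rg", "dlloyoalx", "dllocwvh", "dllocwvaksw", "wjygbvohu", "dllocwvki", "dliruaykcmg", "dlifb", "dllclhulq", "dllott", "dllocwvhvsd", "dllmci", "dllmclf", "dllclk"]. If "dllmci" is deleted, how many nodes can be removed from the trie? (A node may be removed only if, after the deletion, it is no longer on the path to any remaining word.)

1

A node on "dllmci"'s path can go only if nothing else ends at it or branches off below it.
The suffix "i" (1 node) is used only by "dllmci"; the node for "dllmc" still has the child "o", so pruning stops there.
Nodes removed: 1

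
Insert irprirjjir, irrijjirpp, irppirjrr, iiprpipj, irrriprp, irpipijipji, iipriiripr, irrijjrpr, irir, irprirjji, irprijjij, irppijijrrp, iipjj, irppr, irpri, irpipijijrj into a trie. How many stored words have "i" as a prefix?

16

Filter for entries beginning with "i":
Words under "i": iipjj, iipriiripr, iiprpipj, irir, irpipijijrj, irpipijipji, irppijijrrp, irppirjrr, irppr, irpri, irprijjij, irprirjji, irprirjjir, irrijjirpp, irrijjrpr, irrriprp
Count: 16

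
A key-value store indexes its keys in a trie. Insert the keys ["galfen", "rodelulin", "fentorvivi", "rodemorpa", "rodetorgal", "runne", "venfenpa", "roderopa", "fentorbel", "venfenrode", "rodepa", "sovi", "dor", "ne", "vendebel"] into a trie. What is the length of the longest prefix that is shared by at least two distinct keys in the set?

6

Equivalently: take the maximum, over all pairs, of their longest common prefix length.
e.g. "fentorbel" and "fentorvivi" share the prefix "fentor" of length 6; no pair shares a longer one.
Longest shared-prefix length: 6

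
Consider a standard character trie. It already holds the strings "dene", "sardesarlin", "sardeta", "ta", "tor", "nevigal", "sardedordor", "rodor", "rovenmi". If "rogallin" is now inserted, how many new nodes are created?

6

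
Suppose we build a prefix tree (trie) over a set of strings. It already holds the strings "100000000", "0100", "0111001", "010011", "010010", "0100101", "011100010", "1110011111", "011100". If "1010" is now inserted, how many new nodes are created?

2

"10" is already a path in the trie; the remaining "10" must be added.
Each of the 2 remaining characters creates one node.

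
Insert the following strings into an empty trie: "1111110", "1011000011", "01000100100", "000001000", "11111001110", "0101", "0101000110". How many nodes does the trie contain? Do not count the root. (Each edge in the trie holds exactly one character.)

Trace insertions, counting only characters that open a new branch:
  "1111110" → 7 new (1, 1, 1, 1, 1, 1, 0)
  "1011000011" → prefix "1" already present; 9 new (0, 1, 1, 0, 0, 0, 0, 1, 1)
  "01000100100" → 11 new (0, 1, 0, 0, 0, 1, 0, 0, 1, 0, 0)
  "000001000" → prefix "0" already present; 8 new (0, 0, 0, 0, 1, 0, 0, 0)
  "11111001110" → prefix "11111" already present; 6 new (0, 0, 1, 1, 1, 0)
  "0101" → prefix "010" already present; 1 new (1)
  "0101000110" → prefix "0101" already present; 6 new (0, 0, 0, 1, 1, 0)
Total nodes = 7 + 9 + 11 + 8 + 6 + 1 + 6 = 48

48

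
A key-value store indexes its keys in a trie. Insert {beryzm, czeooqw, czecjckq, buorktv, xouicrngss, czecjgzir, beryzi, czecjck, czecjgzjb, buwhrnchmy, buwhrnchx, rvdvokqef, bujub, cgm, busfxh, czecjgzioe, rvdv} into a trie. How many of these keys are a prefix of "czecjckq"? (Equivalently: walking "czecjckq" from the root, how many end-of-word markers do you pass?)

2

Traverse "czecjckq" character by character; count nodes along the way that are marked as word ends.
Prefixes of the query that are stored words: "czecjck", "czecjckq"
Count: 2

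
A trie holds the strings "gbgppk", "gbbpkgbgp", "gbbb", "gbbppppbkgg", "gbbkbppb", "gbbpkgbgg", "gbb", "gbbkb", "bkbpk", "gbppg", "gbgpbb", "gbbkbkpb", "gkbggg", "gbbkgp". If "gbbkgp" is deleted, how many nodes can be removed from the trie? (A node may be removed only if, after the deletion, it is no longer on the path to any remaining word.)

2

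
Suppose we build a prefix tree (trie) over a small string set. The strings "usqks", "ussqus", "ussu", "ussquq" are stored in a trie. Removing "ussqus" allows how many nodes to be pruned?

1

After clearing the end-marker at "ussqus", prune upward until reaching a node still needed by another word.
The suffix "s" (1 node) is used only by "ussqus"; the node for "ussqu" still has the child "q", so pruning stops there.
Nodes removed: 1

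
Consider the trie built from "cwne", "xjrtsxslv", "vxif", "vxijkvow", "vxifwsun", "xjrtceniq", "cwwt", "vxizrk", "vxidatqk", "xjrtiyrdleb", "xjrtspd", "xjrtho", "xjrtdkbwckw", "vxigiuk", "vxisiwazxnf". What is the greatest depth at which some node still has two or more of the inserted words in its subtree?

Look for the deepest trie node that still has at least two words in its subtree.
"xjrtspd" and "xjrtsxslv" agree on "xjrts" (5 characters) before diverging; nothing deeper is shared.
Longest shared-prefix length: 5

5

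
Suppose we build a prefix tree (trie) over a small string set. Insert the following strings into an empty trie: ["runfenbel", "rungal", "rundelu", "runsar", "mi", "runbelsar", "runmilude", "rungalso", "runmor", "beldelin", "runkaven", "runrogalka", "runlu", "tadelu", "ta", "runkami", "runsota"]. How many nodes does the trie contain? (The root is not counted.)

70

Trace insertions, counting only characters that open a new branch:
  "runfenbel" → 9 new (r, u, n, f, e, n, b, e, l)
  "rungal" → prefix "run" already present; 3 new (g, a, l)
  "rundelu" → prefix "run" already present; 4 new (d, e, l, u)
  "runsar" → prefix "run" already present; 3 new (s, a, r)
  "mi" → 2 new (m, i)
  "runbelsar" → prefix "run" already present; 6 new (b, e, l, s, a, r)
  "runmilude" → prefix "run" already present; 6 new (m, i, l, u, d, e)
  "rungalso" → prefix "rungal" already present; 2 new (s, o)
  "runmor" → prefix "runm" already present; 2 new (o, r)
  "beldelin" → 8 new (b, e, l, d, e, l, i, n)
  "runkaven" → prefix "run" already present; 5 new (k, a, v, e, n)
  "runrogalka" → prefix "run" already present; 7 new (r, o, g, a, l, k, a)
  "runlu" → prefix "run" already present; 2 new (l, u)
  "tadelu" → 6 new (t, a, d, e, l, u)
  "ta" → prefix "ta" already present; 0 new (none)
  "runkami" → prefix "runka" already present; 2 new (m, i)
  "runsota" → prefix "runs" already present; 3 new (o, t, a)
Total nodes = 9 + 3 + 4 + 3 + 2 + 6 + 6 + 2 + 2 + 8 + 5 + 7 + 2 + 6 + 0 + 2 + 3 = 70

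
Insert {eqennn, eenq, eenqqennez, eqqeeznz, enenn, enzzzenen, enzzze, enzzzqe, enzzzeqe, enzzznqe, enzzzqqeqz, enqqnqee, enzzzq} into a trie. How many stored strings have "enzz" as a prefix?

7

Filter for entries beginning with "enzz":
Words under "enzz": enzzze, enzzzenen, enzzzeqe, enzzznqe, enzzzq, enzzzqe, enzzzqqeqz
Count: 7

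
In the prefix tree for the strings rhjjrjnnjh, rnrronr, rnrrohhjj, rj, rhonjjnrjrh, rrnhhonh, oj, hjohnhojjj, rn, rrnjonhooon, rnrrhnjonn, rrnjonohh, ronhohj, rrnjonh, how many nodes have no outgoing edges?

A leaf is a node with no children — equivalently, the end of a word that is not a proper prefix of any other stored word.
Those words: "hjohnhojjj", "oj", "rhjjrjnnjh", "rhonjjnrjrh", "rj", "rnrrhnjonn", "rnrrohhjj", "rnrronr", "ronhohj", "rrnhhonh", "rrnjonhooon", "rrnjonohh"
Leaf count: 12

12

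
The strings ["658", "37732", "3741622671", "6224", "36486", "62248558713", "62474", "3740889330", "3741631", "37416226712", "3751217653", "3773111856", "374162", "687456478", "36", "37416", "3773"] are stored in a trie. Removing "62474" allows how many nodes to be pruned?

After clearing the end-marker at "62474", prune upward until reaching a node still needed by another word.
The suffix "474" (3 nodes) is used only by "62474"; the node for "62" still has the child "2", so pruning stops there.
Nodes removed: 3

3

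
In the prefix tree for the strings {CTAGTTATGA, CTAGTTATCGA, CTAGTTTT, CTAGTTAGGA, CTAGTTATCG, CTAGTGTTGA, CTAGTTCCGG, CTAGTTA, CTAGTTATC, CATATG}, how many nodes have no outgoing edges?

7

A leaf is a node with no children — equivalently, the end of a word that is not a proper prefix of any other stored word.
Those words: "CATATG", "CTAGTGTTGA", "CTAGTTAGGA", "CTAGTTATCGA", "CTAGTTATGA", "CTAGTTCCGG", "CTAGTTTT"
Leaf count: 7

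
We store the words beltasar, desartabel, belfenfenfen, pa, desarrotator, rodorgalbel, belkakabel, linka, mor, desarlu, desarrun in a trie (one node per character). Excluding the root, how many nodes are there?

Insert word by word; a character creates a node only if that edge doesn't already exist:
  "beltasar" → 8 new (b, e, l, t, a, s, a, r)
  "desartabel" → 10 new (d, e, s, a, r, t, a, b, e, l)
  "belfenfenfen" → prefix "bel" already present; 9 new (f, e, n, f, e, n, f, e, n)
  "pa" → 2 new (p, a)
  "desarrotator" → prefix "desar" already present; 7 new (r, o, t, a, t, o, r)
  "rodorgalbel" → 11 new (r, o, d, o, r, g, a, l, b, e, l)
  "belkakabel" → prefix "bel" already present; 7 new (k, a, k, a, b, e, l)
  "linka" → 5 new (l, i, n, k, a)
  "mor" → 3 new (m, o, r)
  "desarlu" → prefix "desar" already present; 2 new (l, u)
  "desarrun" → prefix "desarr" already present; 2 new (u, n)
Total nodes = 8 + 10 + 9 + 2 + 7 + 11 + 7 + 5 + 3 + 2 + 2 = 66

66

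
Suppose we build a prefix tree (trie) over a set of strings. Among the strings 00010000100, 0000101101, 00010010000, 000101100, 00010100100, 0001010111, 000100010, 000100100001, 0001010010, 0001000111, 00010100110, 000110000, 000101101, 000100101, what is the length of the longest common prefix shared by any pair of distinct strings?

11

Look for the deepest trie node that still has at least two words in its subtree.
e.g. "00010010000" and "000100100001" share the prefix "00010010000" of length 11; no pair shares a longer one.
Longest shared-prefix length: 11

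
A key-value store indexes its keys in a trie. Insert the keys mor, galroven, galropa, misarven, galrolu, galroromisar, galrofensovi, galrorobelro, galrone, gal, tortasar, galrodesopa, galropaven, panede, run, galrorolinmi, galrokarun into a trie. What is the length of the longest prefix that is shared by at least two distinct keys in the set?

7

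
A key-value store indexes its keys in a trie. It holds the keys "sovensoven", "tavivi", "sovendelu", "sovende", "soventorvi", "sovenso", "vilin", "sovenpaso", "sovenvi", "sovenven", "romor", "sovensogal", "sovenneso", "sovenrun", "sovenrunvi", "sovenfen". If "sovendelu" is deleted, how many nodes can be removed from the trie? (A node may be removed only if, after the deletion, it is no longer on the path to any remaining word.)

A node on "sovendelu"'s path can go only if nothing else ends at it or branches off below it.
The suffix "lu" (2 nodes) is used only by "sovendelu"; "sovende" is itself a stored word, so pruning stops there.
Nodes removed: 2

2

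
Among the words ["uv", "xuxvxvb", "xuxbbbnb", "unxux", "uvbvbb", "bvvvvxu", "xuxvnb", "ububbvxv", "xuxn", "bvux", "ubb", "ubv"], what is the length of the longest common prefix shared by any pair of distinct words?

Equivalently: take the maximum, over all pairs, of their longest common prefix length.
"xuxvnb" and "xuxvxvb" agree on "xuxv" (4 characters) before diverging; nothing deeper is shared.
Longest shared-prefix length: 4

4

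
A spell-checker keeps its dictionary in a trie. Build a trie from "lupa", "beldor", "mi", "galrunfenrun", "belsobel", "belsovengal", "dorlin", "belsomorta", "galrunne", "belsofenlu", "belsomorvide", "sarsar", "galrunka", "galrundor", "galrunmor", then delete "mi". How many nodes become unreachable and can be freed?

A node on "mi"'s path can go only if nothing else ends at it or branches off below it.
No other word shares any prefix with "mi", so all 2 of its nodes go.
Nodes removed: 2

2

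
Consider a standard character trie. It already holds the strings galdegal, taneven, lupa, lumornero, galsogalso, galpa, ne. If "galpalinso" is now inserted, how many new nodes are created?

5

"galpa" is already a path in the trie; the remaining "linso" must be added.
Each of the 5 remaining characters creates one node.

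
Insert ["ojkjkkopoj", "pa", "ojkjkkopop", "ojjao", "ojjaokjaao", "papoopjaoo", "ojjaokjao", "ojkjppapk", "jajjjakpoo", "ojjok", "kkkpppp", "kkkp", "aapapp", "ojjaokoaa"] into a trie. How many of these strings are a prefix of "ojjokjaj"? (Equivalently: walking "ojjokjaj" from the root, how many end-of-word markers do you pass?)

Traverse "ojjokjaj" character by character; count nodes along the way that are marked as word ends.
Prefixes of the query that are stored words: "ojjok"
Count: 1

1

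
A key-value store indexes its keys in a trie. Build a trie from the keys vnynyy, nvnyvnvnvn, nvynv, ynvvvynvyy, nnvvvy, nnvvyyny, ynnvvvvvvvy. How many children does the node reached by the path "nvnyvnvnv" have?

Follow the path "nvnyvnvnv" to its node, then look at its outgoing edges.
Distinct next characters after "nvnyvnvnv": n.
That node has 1 child edge.

1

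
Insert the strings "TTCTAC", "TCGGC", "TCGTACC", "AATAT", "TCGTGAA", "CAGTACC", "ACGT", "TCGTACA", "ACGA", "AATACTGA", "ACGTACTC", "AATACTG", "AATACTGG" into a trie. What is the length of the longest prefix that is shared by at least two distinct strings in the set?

Equivalently: take the maximum, over all pairs, of their longest common prefix length.
e.g. "AATACTG" and "AATACTGA" share the prefix "AATACTG" of length 7; no pair shares a longer one.
Longest shared-prefix length: 7

7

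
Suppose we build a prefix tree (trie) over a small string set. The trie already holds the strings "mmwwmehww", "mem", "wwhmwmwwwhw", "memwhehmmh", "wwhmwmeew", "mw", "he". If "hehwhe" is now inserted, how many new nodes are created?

"he" is already a path in the trie; the remaining "hwhe" must be added.
New nodes needed: |"hehwhe"| − 2 = 6 − 2 = 4.

4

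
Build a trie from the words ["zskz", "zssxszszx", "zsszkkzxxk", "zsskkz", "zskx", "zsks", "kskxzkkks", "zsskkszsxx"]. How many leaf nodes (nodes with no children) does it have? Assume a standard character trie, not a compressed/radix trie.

8

A leaf is a node with no children — equivalently, the end of a word that is not a proper prefix of any other stored word.
Those words: "kskxzkkks", "zsks", "zskx", "zskz", "zsskkszsxx", "zsskkz", "zssxszszx", "zsszkkzxxk"
Leaf count: 8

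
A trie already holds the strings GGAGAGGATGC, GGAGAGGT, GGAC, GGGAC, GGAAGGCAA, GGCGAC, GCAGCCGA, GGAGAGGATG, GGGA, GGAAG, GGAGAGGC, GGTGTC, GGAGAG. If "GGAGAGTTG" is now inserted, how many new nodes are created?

The longest prefix of "GGAGAGTTG" already in the trie is "GGAGAG" (length 6).
Each of the 3 remaining characters creates one node.

3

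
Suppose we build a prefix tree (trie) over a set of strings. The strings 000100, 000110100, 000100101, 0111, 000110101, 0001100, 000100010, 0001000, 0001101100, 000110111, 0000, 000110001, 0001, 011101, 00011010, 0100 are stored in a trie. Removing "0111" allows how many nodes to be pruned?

After clearing the end-marker at "0111", prune upward until reaching a node still needed by another word.
Every node on "0111" is still needed (e.g. by "011101"), so nothing is freed.
Nodes removed: 0

0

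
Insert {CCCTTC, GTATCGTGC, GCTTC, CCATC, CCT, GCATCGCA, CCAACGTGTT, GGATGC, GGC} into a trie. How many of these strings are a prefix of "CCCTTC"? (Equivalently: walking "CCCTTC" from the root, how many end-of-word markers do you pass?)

Traverse "CCCTTC" character by character; count nodes along the way that are marked as word ends.
Prefixes of the query that are stored words: "CCCTTC"
Count: 1

1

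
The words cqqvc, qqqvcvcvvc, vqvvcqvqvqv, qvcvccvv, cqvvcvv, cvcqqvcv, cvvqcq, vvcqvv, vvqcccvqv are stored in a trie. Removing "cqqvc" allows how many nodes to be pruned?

3

A node on "cqqvc"'s path can go only if nothing else ends at it or branches off below it.
The suffix "qvc" (3 nodes) is used only by "cqqvc"; the node for "cq" still has the child "v", so pruning stops there.
Nodes removed: 3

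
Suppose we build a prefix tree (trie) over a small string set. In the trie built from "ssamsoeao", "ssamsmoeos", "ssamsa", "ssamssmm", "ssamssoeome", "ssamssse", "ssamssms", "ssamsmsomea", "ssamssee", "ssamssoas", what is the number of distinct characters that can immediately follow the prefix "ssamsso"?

2

Follow the path "ssamsso" to its node, then look at its outgoing edges.
Characters that immediately follow "ssamsso" among the stored strings: {a, e}.
That node has 2 child edges.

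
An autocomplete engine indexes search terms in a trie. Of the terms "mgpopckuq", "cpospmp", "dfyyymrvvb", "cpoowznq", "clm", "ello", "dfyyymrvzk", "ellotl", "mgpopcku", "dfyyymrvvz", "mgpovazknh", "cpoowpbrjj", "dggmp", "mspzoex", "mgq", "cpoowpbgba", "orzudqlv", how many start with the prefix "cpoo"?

3

Walk to "cpoo"; the words in its subtree are exactly those with that prefix.
Words under "cpoo": cpoowpbgba, cpoowpbrjj, cpoowznq
Count: 3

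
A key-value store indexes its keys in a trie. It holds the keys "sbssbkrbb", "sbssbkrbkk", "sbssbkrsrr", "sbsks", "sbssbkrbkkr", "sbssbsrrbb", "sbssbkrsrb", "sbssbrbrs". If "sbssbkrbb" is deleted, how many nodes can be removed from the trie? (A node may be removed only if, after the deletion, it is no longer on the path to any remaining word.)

1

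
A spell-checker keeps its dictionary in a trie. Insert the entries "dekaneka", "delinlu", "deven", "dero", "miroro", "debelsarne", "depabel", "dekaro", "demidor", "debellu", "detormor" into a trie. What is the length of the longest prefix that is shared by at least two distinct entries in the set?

5

Equivalently: take the maximum, over all pairs, of their longest common prefix length.
"debellu" and "debelsarne" agree on "debel" (5 characters) before diverging; nothing deeper is shared.
Longest shared-prefix length: 5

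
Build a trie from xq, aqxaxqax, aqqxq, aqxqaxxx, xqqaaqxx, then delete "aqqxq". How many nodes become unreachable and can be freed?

Walk "aqqxq" from the leaf back toward the root, removing each node that no remaining word uses.
The suffix "qxq" (3 nodes) is used only by "aqqxq"; the node for "aq" still has the child "x", so pruning stops there.
Nodes removed: 3

3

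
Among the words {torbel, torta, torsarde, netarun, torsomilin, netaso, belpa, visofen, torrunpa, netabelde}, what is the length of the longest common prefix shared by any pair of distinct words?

4

Look for the deepest trie node that still has at least two words in its subtree.
e.g. "netabelde" and "netarun" share the prefix "neta" of length 4; no pair shares a longer one.
Longest shared-prefix length: 4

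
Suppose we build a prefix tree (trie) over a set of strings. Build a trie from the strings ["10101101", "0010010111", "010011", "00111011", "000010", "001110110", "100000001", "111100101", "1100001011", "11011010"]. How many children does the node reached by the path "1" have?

The children of the "1" node are the distinct next characters among strings starting with "1".
Distinct next characters after "1": 0, 1.
That node has 2 child edges.

2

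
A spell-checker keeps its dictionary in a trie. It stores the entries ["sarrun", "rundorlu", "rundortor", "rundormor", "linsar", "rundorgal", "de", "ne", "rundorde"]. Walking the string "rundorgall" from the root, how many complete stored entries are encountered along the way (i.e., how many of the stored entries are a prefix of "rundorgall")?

1

Walk "rundorgall" from the root; an end-of-word marker is hit whenever a stored word is a prefix of "rundorgall".
Prefixes of the query that are stored words: "rundorgal"
Count: 1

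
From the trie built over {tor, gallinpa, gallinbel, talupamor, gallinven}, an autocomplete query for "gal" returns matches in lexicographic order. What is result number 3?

gallinven

DFS of the "gal" subtree visits, in order: "gallinbel", "gallinpa", "gallinven"
Position 3: gallinven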